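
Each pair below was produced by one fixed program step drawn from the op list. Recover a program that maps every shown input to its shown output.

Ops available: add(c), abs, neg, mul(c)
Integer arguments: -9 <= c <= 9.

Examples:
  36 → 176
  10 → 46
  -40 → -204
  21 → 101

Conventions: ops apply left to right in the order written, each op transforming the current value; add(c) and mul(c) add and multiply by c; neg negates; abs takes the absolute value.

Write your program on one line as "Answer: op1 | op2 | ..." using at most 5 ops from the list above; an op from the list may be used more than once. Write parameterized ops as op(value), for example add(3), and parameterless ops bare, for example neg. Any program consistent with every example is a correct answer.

neg | mul(-5) | add(3) | add(-7)

Check, running the answer program on each example:
  36 -> -36 -> 180 -> 183 -> 176
  10 -> -10 -> 50 -> 53 -> 46
  -40 -> 40 -> -200 -> -197 -> -204
  21 -> -21 -> 105 -> 108 -> 101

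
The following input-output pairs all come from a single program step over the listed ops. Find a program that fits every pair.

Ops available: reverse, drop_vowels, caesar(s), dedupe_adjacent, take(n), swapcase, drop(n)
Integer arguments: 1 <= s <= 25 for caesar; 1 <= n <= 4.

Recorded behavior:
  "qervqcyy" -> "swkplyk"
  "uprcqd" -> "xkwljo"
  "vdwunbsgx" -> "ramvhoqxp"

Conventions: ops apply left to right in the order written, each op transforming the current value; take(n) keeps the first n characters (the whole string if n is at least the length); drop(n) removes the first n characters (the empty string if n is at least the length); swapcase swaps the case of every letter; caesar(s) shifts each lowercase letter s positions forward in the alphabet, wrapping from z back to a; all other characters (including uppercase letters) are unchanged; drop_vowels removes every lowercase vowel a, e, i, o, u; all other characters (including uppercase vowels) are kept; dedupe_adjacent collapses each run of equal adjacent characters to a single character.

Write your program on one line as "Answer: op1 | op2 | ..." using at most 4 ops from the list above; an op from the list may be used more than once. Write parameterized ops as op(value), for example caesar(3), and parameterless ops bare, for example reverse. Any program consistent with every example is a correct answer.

dedupe_adjacent | caesar(20) | reverse

Check, running the answer program on each example:
  "qervqcyy" -> "qervqcy" -> "kylpkws" -> "swkplyk"
  "uprcqd" -> "uprcqd" -> "ojlwkx" -> "xkwljo"
  "vdwunbsgx" -> "vdwunbsgx" -> "pxqohvmar" -> "ramvhoqxp"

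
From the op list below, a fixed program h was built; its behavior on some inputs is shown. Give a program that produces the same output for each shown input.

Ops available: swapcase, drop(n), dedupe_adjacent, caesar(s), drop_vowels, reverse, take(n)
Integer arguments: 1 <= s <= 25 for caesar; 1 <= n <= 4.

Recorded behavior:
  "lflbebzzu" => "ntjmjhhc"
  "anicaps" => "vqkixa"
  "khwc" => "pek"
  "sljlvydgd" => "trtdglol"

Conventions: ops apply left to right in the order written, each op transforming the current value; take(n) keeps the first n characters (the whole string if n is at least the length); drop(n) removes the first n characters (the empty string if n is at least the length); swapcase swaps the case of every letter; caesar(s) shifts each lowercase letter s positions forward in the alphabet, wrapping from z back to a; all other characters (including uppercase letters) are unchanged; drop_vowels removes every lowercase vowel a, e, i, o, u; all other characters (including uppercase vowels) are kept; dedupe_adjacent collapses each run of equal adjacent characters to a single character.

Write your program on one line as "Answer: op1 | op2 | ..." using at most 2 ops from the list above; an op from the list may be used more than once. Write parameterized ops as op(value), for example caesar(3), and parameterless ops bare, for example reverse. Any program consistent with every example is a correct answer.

drop(1) | caesar(8)

Check, running the answer program on each example:
  "lflbebzzu" -> "flbebzzu" -> "ntjmjhhc"
  "anicaps" -> "nicaps" -> "vqkixa"
  "khwc" -> "hwc" -> "pek"
  "sljlvydgd" -> "ljlvydgd" -> "trtdglol"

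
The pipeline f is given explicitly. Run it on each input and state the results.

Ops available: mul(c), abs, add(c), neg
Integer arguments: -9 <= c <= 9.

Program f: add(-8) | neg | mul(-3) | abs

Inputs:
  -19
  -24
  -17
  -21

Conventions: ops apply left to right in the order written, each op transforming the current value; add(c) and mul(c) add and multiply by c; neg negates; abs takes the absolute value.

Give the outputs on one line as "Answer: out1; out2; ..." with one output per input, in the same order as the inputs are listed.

81; 96; 75; 87

Execution, op by op:
  -19 -> -27 -> 27 -> -81 -> 81
  -24 -> -32 -> 32 -> -96 -> 96
  -17 -> -25 -> 25 -> -75 -> 75
  -21 -> -29 -> 29 -> -87 -> 87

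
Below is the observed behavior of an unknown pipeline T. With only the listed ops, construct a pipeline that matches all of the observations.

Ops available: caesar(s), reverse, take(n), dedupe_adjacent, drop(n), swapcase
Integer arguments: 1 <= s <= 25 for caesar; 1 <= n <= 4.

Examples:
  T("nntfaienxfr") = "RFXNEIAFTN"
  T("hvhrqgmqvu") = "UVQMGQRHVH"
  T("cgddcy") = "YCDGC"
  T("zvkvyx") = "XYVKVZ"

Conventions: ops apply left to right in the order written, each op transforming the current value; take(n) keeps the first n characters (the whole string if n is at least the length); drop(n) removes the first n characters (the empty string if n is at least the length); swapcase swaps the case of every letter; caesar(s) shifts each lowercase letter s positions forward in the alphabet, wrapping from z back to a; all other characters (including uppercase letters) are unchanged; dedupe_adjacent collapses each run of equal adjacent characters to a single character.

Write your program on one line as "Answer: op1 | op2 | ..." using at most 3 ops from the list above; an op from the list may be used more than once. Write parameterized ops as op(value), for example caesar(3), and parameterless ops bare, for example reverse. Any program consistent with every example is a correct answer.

dedupe_adjacent | swapcase | reverse

Check, running the answer program on each example:
  "nntfaienxfr" -> "ntfaienxfr" -> "NTFAIENXFR" -> "RFXNEIAFTN"
  "hvhrqgmqvu" -> "hvhrqgmqvu" -> "HVHRQGMQVU" -> "UVQMGQRHVH"
  "cgddcy" -> "cgdcy" -> "CGDCY" -> "YCDGC"
  "zvkvyx" -> "zvkvyx" -> "ZVKVYX" -> "XYVKVZ"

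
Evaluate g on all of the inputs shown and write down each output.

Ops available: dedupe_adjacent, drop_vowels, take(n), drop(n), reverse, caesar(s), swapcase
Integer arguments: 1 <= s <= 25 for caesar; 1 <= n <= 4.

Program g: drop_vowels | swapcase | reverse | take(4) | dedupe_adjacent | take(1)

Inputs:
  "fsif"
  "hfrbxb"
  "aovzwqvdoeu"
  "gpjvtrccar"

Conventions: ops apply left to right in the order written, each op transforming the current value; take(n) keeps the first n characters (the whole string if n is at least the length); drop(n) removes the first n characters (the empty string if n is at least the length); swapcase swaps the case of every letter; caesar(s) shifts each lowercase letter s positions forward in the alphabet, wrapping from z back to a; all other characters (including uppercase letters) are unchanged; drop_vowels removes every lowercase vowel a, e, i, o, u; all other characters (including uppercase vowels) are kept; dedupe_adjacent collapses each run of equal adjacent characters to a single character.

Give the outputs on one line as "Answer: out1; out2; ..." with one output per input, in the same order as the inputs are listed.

"F"; "B"; "D"; "R"

Execution, op by op:
  "fsif" -> "fsf" -> "FSF" -> "FSF" -> "FSF" -> "FSF" -> "F"
  "hfrbxb" -> "hfrbxb" -> "HFRBXB" -> "BXBRFH" -> "BXBR" -> "BXBR" -> "B"
  "aovzwqvdoeu" -> "vzwqvd" -> "VZWQVD" -> "DVQWZV" -> "DVQW" -> "DVQW" -> "D"
  "gpjvtrccar" -> "gpjvtrccr" -> "GPJVTRCCR" -> "RCCRTVJPG" -> "RCCR" -> "RCR" -> "R"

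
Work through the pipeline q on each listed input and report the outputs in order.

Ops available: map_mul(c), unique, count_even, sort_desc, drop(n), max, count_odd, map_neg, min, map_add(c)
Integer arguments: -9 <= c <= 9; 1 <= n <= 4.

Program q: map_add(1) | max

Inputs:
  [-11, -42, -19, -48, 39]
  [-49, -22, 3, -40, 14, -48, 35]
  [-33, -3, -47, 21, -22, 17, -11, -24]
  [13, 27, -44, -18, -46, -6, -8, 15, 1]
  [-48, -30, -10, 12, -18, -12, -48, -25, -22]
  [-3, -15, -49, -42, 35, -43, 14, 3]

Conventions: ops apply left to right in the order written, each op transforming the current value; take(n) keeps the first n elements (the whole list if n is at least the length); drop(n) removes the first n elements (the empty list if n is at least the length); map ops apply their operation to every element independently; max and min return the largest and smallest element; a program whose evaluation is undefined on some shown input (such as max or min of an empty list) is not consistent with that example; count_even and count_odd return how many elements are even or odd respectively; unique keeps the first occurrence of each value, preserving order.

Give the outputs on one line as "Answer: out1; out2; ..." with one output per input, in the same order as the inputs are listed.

Execution, op by op:
  [-11, -42, -19, -48, 39] -> [-10, -41, -18, -47, 40] -> 40
  [-49, -22, 3, -40, 14, -48, 35] -> [-48, -21, 4, -39, 15, -47, 36] -> 36
  [-33, -3, -47, 21, -22, 17, -11, -24] -> [-32, -2, -46, 22, -21, 18, -10, -23] -> 22
  [13, 27, -44, -18, -46, -6, -8, 15, 1] -> [14, 28, -43, -17, -45, -5, -7, 16, 2] -> 28
  [-48, -30, -10, 12, -18, -12, -48, -25, -22] -> [-47, -29, -9, 13, -17, -11, -47, -24, -21] -> 13
  [-3, -15, -49, -42, 35, -43, 14, 3] -> [-2, -14, -48, -41, 36, -42, 15, 4] -> 36

40; 36; 22; 28; 13; 36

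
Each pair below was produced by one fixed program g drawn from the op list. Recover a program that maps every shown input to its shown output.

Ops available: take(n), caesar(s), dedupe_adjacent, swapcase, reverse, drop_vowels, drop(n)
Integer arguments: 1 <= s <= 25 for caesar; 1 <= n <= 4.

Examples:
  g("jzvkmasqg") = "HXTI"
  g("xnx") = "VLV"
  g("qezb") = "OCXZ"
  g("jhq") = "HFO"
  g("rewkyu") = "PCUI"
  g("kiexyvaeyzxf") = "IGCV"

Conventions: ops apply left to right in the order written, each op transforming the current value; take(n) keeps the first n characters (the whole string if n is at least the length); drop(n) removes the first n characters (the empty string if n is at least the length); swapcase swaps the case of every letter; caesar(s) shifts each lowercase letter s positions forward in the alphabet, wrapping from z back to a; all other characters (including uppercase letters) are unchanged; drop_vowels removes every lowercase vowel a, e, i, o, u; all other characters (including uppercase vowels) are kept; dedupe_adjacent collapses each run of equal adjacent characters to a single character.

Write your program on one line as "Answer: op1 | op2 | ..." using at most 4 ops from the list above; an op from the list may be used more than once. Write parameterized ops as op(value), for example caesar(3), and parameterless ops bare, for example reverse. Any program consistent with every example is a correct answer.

caesar(24) | swapcase | take(4)

Check, running the answer program on each example:
  "jzvkmasqg" -> "hxtikyqoe" -> "HXTIKYQOE" -> "HXTI"
  "xnx" -> "vlv" -> "VLV" -> "VLV"
  "qezb" -> "ocxz" -> "OCXZ" -> "OCXZ"
  "jhq" -> "hfo" -> "HFO" -> "HFO"
  "rewkyu" -> "pcuiws" -> "PCUIWS" -> "PCUI"
  "kiexyvaeyzxf" -> "igcvwtycwxvd" -> "IGCVWTYCWXVD" -> "IGCV"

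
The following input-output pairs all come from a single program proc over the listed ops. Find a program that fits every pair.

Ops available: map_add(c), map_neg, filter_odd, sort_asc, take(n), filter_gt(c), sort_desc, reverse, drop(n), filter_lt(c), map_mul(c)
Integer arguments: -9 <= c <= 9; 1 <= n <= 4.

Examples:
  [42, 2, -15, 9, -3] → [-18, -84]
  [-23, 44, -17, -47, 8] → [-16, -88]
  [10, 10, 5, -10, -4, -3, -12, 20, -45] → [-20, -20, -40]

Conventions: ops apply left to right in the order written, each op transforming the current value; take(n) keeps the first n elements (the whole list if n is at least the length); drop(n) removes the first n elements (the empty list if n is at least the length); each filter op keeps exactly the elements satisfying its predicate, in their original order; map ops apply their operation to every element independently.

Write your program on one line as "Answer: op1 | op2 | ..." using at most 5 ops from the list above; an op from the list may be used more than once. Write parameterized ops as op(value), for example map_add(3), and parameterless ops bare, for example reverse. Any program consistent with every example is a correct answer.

reverse | filter_gt(7) | map_mul(-2) | sort_desc

Check, running the answer program on each example:
  [42, 2, -15, 9, -3] -> [-3, 9, -15, 2, 42] -> [9, 42] -> [-18, -84] -> [-18, -84]
  [-23, 44, -17, -47, 8] -> [8, -47, -17, 44, -23] -> [8, 44] -> [-16, -88] -> [-16, -88]
  [10, 10, 5, -10, -4, -3, -12, 20, -45] -> [-45, 20, -12, -3, -4, -10, 5, 10, 10] -> [20, 10, 10] -> [-40, -20, -20] -> [-20, -20, -40]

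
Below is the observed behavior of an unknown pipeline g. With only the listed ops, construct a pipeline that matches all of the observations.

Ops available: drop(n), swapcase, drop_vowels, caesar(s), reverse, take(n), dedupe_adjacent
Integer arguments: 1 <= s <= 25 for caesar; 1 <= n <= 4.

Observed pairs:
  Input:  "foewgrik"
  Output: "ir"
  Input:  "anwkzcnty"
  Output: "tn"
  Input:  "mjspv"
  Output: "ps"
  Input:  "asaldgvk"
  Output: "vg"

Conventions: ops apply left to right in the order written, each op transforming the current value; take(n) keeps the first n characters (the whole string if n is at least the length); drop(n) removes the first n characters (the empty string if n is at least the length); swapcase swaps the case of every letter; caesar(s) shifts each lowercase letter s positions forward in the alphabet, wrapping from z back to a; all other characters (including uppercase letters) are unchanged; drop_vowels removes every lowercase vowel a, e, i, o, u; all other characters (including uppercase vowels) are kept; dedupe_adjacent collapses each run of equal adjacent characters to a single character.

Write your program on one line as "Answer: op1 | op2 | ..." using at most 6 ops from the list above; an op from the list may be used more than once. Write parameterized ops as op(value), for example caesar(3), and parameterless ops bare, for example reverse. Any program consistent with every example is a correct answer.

reverse | swapcase | take(3) | swapcase | drop(1)

Check, running the answer program on each example:
  "foewgrik" -> "kirgweof" -> "KIRGWEOF" -> "KIR" -> "kir" -> "ir"
  "anwkzcnty" -> "ytnczkwna" -> "YTNCZKWNA" -> "YTN" -> "ytn" -> "tn"
  "mjspv" -> "vpsjm" -> "VPSJM" -> "VPS" -> "vps" -> "ps"
  "asaldgvk" -> "kvgdlasa" -> "KVGDLASA" -> "KVG" -> "kvg" -> "vg"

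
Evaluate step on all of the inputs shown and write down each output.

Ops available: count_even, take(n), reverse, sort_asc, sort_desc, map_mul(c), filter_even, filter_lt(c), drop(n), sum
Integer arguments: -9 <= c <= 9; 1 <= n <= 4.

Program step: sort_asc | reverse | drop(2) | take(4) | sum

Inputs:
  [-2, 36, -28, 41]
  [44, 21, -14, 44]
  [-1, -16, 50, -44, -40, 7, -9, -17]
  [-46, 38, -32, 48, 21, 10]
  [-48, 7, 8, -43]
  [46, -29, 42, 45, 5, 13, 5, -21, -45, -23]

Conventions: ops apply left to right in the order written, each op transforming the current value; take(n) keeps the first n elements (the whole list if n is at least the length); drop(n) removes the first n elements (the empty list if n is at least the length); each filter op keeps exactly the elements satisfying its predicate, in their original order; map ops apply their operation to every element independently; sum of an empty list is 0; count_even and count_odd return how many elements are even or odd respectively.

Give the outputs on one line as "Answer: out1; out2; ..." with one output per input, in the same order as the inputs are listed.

-30; 7; -43; -47; -91; 65

Execution, op by op:
  [-2, 36, -28, 41] -> [-28, -2, 36, 41] -> [41, 36, -2, -28] -> [-2, -28] -> [-2, -28] -> -30
  [44, 21, -14, 44] -> [-14, 21, 44, 44] -> [44, 44, 21, -14] -> [21, -14] -> [21, -14] -> 7
  [-1, -16, 50, -44, -40, 7, -9, -17] -> [-44, -40, -17, -16, -9, -1, 7, 50] -> [50, 7, -1, -9, -16, -17, -40, -44] -> [-1, -9, -16, -17, -40, -44] -> [-1, -9, -16, -17] -> -43
  [-46, 38, -32, 48, 21, 10] -> [-46, -32, 10, 21, 38, 48] -> [48, 38, 21, 10, -32, -46] -> [21, 10, -32, -46] -> [21, 10, -32, -46] -> -47
  [-48, 7, 8, -43] -> [-48, -43, 7, 8] -> [8, 7, -43, -48] -> [-43, -48] -> [-43, -48] -> -91
  [46, -29, 42, 45, 5, 13, 5, -21, -45, -23] -> [-45, -29, -23, -21, 5, 5, 13, 42, 45, 46] -> [46, 45, 42, 13, 5, 5, -21, -23, -29, -45] -> [42, 13, 5, 5, -21, -23, -29, -45] -> [42, 13, 5, 5] -> 65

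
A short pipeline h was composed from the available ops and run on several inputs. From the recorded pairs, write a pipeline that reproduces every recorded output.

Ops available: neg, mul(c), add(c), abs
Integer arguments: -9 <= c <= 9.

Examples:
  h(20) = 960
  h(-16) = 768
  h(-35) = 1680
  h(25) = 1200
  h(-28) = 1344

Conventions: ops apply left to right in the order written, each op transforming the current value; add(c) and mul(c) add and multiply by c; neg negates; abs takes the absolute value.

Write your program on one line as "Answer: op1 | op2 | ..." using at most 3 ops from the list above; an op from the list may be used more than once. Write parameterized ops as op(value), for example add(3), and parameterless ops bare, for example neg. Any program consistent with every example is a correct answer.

mul(8) | mul(6) | abs

Check, running the answer program on each example:
  20 -> 160 -> 960 -> 960
  -16 -> -128 -> -768 -> 768
  -35 -> -280 -> -1680 -> 1680
  25 -> 200 -> 1200 -> 1200
  -28 -> -224 -> -1344 -> 1344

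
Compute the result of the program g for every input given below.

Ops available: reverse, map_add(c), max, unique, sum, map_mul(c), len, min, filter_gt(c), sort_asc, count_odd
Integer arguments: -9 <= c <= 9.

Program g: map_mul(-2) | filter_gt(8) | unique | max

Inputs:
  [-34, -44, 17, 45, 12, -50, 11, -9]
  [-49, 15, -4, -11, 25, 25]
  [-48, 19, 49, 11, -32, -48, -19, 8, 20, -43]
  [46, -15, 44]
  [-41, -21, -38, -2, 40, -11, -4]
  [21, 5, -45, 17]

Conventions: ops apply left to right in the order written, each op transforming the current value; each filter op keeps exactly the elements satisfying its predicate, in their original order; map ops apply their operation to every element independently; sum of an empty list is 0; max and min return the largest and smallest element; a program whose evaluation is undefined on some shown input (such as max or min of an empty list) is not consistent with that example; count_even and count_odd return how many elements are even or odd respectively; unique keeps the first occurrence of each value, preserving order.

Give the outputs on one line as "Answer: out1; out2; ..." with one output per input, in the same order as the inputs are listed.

100; 98; 96; 30; 82; 90

Execution, op by op:
  [-34, -44, 17, 45, 12, -50, 11, -9] -> [68, 88, -34, -90, -24, 100, -22, 18] -> [68, 88, 100, 18] -> [68, 88, 100, 18] -> 100
  [-49, 15, -4, -11, 25, 25] -> [98, -30, 8, 22, -50, -50] -> [98, 22] -> [98, 22] -> 98
  [-48, 19, 49, 11, -32, -48, -19, 8, 20, -43] -> [96, -38, -98, -22, 64, 96, 38, -16, -40, 86] -> [96, 64, 96, 38, 86] -> [96, 64, 38, 86] -> 96
  [46, -15, 44] -> [-92, 30, -88] -> [30] -> [30] -> 30
  [-41, -21, -38, -2, 40, -11, -4] -> [82, 42, 76, 4, -80, 22, 8] -> [82, 42, 76, 22] -> [82, 42, 76, 22] -> 82
  [21, 5, -45, 17] -> [-42, -10, 90, -34] -> [90] -> [90] -> 90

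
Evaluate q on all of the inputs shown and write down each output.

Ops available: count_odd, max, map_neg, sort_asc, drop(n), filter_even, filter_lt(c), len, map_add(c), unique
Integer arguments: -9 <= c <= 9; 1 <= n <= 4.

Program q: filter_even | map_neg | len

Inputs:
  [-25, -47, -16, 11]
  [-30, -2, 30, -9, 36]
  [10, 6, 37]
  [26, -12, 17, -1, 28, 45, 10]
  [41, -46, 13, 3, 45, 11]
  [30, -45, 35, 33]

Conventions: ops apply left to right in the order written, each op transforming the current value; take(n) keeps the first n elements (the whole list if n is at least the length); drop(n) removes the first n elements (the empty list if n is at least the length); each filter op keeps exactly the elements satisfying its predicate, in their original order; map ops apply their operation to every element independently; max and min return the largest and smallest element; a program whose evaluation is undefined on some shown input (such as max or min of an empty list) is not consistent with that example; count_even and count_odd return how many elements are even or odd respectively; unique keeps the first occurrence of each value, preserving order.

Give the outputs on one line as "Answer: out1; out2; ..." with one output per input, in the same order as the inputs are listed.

Execution, op by op:
  [-25, -47, -16, 11] -> [-16] -> [16] -> 1
  [-30, -2, 30, -9, 36] -> [-30, -2, 30, 36] -> [30, 2, -30, -36] -> 4
  [10, 6, 37] -> [10, 6] -> [-10, -6] -> 2
  [26, -12, 17, -1, 28, 45, 10] -> [26, -12, 28, 10] -> [-26, 12, -28, -10] -> 4
  [41, -46, 13, 3, 45, 11] -> [-46] -> [46] -> 1
  [30, -45, 35, 33] -> [30] -> [-30] -> 1

1; 4; 2; 4; 1; 1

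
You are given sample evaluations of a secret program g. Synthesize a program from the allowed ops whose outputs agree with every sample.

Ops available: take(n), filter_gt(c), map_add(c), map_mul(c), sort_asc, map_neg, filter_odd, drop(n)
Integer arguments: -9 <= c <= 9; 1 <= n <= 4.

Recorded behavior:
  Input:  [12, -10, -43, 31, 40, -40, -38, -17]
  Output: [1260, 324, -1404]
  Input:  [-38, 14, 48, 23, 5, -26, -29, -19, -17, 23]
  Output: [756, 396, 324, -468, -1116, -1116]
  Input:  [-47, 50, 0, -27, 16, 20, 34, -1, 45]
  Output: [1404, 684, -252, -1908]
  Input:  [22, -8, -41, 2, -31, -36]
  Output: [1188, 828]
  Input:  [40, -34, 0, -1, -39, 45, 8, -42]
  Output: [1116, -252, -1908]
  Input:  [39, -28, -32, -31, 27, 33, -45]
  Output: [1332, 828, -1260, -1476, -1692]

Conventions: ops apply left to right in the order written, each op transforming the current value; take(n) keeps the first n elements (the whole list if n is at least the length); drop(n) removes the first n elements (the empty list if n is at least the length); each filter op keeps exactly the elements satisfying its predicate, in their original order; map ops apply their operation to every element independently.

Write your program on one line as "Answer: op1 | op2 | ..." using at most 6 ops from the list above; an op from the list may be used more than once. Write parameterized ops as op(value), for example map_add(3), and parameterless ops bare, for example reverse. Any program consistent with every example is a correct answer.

map_add(8) | sort_asc | map_mul(-9) | filter_odd | map_mul(4)

Check, running the answer program on each example:
  [12, -10, -43, 31, 40, -40, -38, -17] -> [20, -2, -35, 39, 48, -32, -30, -9] -> [-35, -32, -30, -9, -2, 20, 39, 48] -> [315, 288, 270, 81, 18, -180, -351, -432] -> [315, 81, -351] -> [1260, 324, -1404]
  [-38, 14, 48, 23, 5, -26, -29, -19, -17, 23] -> [-30, 22, 56, 31, 13, -18, -21, -11, -9, 31] -> [-30, -21, -18, -11, -9, 13, 22, 31, 31, 56] -> [270, 189, 162, 99, 81, -117, -198, -279, -279, -504] -> [189, 99, 81, -117, -279, -279] -> [756, 396, 324, -468, -1116, -1116]
  [-47, 50, 0, -27, 16, 20, 34, -1, 45] -> [-39, 58, 8, -19, 24, 28, 42, 7, 53] -> [-39, -19, 7, 8, 24, 28, 42, 53, 58] -> [351, 171, -63, -72, -216, -252, -378, -477, -522] -> [351, 171, -63, -477] -> [1404, 684, -252, -1908]
  [22, -8, -41, 2, -31, -36] -> [30, 0, -33, 10, -23, -28] -> [-33, -28, -23, 0, 10, 30] -> [297, 252, 207, 0, -90, -270] -> [297, 207] -> [1188, 828]
  [40, -34, 0, -1, -39, 45, 8, -42] -> [48, -26, 8, 7, -31, 53, 16, -34] -> [-34, -31, -26, 7, 8, 16, 48, 53] -> [306, 279, 234, -63, -72, -144, -432, -477] -> [279, -63, -477] -> [1116, -252, -1908]
  [39, -28, -32, -31, 27, 33, -45] -> [47, -20, -24, -23, 35, 41, -37] -> [-37, -24, -23, -20, 35, 41, 47] -> [333, 216, 207, 180, -315, -369, -423] -> [333, 207, -315, -369, -423] -> [1332, 828, -1260, -1476, -1692]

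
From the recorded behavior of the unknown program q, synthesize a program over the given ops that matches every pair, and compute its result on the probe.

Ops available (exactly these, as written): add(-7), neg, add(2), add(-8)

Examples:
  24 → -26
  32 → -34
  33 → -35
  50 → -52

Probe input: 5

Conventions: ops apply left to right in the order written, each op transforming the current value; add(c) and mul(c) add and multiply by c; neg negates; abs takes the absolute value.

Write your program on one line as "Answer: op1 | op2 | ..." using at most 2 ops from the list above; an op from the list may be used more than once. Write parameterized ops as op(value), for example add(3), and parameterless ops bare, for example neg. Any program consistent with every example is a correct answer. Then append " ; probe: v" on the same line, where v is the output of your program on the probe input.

add(2) | neg ; probe: -7

Check, running the answer program on each example:
  24 -> 26 -> -26
  32 -> 34 -> -34
  33 -> 35 -> -35
  50 -> 52 -> -52
  probe: 5 -> 7 -> -7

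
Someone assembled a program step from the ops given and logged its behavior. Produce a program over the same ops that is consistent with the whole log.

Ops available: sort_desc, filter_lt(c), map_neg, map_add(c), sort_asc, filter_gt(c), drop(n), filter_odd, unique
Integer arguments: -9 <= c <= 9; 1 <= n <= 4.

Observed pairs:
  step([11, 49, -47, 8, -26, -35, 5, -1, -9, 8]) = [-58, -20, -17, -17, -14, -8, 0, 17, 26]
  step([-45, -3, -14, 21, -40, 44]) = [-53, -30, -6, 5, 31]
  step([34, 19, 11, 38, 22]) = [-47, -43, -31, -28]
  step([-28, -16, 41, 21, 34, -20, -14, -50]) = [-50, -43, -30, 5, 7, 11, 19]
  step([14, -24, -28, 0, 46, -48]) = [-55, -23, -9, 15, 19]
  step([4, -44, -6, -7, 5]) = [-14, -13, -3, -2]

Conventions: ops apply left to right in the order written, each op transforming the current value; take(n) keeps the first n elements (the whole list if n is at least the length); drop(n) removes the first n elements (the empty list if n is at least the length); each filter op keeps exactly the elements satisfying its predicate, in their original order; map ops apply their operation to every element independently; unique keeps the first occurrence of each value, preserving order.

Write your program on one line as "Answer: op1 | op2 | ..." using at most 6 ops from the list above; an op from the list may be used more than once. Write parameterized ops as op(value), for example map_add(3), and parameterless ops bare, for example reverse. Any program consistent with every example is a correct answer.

map_neg | sort_asc | sort_desc | map_add(-9) | drop(1) | sort_asc

Check, running the answer program on each example:
  [11, 49, -47, 8, -26, -35, 5, -1, -9, 8] -> [-11, -49, 47, -8, 26, 35, -5, 1, 9, -8] -> [-49, -11, -8, -8, -5, 1, 9, 26, 35, 47] -> [47, 35, 26, 9, 1, -5, -8, -8, -11, -49] -> [38, 26, 17, 0, -8, -14, -17, -17, -20, -58] -> [26, 17, 0, -8, -14, -17, -17, -20, -58] -> [-58, -20, -17, -17, -14, -8, 0, 17, 26]
  [-45, -3, -14, 21, -40, 44] -> [45, 3, 14, -21, 40, -44] -> [-44, -21, 3, 14, 40, 45] -> [45, 40, 14, 3, -21, -44] -> [36, 31, 5, -6, -30, -53] -> [31, 5, -6, -30, -53] -> [-53, -30, -6, 5, 31]
  [34, 19, 11, 38, 22] -> [-34, -19, -11, -38, -22] -> [-38, -34, -22, -19, -11] -> [-11, -19, -22, -34, -38] -> [-20, -28, -31, -43, -47] -> [-28, -31, -43, -47] -> [-47, -43, -31, -28]
  [-28, -16, 41, 21, 34, -20, -14, -50] -> [28, 16, -41, -21, -34, 20, 14, 50] -> [-41, -34, -21, 14, 16, 20, 28, 50] -> [50, 28, 20, 16, 14, -21, -34, -41] -> [41, 19, 11, 7, 5, -30, -43, -50] -> [19, 11, 7, 5, -30, -43, -50] -> [-50, -43, -30, 5, 7, 11, 19]
  [14, -24, -28, 0, 46, -48] -> [-14, 24, 28, 0, -46, 48] -> [-46, -14, 0, 24, 28, 48] -> [48, 28, 24, 0, -14, -46] -> [39, 19, 15, -9, -23, -55] -> [19, 15, -9, -23, -55] -> [-55, -23, -9, 15, 19]
  [4, -44, -6, -7, 5] -> [-4, 44, 6, 7, -5] -> [-5, -4, 6, 7, 44] -> [44, 7, 6, -4, -5] -> [35, -2, -3, -13, -14] -> [-2, -3, -13, -14] -> [-14, -13, -3, -2]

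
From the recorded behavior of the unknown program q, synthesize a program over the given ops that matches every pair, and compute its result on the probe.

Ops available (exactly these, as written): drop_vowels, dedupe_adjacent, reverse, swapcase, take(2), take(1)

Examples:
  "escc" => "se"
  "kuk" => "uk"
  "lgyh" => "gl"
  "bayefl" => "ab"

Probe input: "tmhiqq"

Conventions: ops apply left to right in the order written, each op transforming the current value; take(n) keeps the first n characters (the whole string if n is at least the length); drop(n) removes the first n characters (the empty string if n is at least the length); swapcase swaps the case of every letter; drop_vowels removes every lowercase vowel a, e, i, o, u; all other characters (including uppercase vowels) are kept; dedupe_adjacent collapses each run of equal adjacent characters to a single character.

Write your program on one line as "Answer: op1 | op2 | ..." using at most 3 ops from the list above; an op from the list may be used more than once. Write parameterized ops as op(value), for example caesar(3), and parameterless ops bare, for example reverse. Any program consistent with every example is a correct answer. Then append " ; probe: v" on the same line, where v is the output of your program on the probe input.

take(2) | reverse ; probe: "mt"

Check, running the answer program on each example:
  "escc" -> "es" -> "se"
  "kuk" -> "ku" -> "uk"
  "lgyh" -> "lg" -> "gl"
  "bayefl" -> "ba" -> "ab"
  probe: "tmhiqq" -> "tm" -> "mt"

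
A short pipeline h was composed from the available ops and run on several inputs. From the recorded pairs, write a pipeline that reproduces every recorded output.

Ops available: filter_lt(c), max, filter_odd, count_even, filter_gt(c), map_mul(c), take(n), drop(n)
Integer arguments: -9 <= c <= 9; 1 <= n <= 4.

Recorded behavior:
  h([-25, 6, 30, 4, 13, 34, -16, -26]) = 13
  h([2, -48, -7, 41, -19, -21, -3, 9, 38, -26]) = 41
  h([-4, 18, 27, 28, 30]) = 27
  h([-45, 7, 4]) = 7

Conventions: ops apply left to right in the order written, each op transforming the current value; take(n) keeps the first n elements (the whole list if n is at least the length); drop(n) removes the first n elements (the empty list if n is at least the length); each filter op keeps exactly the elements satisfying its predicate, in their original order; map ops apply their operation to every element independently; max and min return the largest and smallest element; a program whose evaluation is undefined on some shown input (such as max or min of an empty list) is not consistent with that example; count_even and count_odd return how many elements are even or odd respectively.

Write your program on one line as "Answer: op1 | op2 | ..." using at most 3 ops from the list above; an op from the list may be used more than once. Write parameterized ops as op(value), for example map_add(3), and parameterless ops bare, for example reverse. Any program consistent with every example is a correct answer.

filter_odd | take(4) | max

Check, running the answer program on each example:
  [-25, 6, 30, 4, 13, 34, -16, -26] -> [-25, 13] -> [-25, 13] -> 13
  [2, -48, -7, 41, -19, -21, -3, 9, 38, -26] -> [-7, 41, -19, -21, -3, 9] -> [-7, 41, -19, -21] -> 41
  [-4, 18, 27, 28, 30] -> [27] -> [27] -> 27
  [-45, 7, 4] -> [-45, 7] -> [-45, 7] -> 7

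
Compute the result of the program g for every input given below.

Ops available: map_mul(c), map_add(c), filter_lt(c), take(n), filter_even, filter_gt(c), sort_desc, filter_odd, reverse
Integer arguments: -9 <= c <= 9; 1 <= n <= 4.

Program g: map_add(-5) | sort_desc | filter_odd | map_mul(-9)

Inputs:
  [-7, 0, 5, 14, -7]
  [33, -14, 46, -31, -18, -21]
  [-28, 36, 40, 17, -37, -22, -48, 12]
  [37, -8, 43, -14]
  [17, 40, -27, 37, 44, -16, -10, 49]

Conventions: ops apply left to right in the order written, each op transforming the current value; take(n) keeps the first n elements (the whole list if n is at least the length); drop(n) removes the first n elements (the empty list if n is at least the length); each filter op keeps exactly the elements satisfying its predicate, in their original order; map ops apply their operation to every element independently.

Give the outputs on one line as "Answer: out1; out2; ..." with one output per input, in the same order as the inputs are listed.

[-81, 45]; [-369, 171, 207]; [-315, -279, -63, 243, 297, 477]; [117, 171]; [-351, -315, 135, 189]

Execution, op by op:
  [-7, 0, 5, 14, -7] -> [-12, -5, 0, 9, -12] -> [9, 0, -5, -12, -12] -> [9, -5] -> [-81, 45]
  [33, -14, 46, -31, -18, -21] -> [28, -19, 41, -36, -23, -26] -> [41, 28, -19, -23, -26, -36] -> [41, -19, -23] -> [-369, 171, 207]
  [-28, 36, 40, 17, -37, -22, -48, 12] -> [-33, 31, 35, 12, -42, -27, -53, 7] -> [35, 31, 12, 7, -27, -33, -42, -53] -> [35, 31, 7, -27, -33, -53] -> [-315, -279, -63, 243, 297, 477]
  [37, -8, 43, -14] -> [32, -13, 38, -19] -> [38, 32, -13, -19] -> [-13, -19] -> [117, 171]
  [17, 40, -27, 37, 44, -16, -10, 49] -> [12, 35, -32, 32, 39, -21, -15, 44] -> [44, 39, 35, 32, 12, -15, -21, -32] -> [39, 35, -15, -21] -> [-351, -315, 135, 189]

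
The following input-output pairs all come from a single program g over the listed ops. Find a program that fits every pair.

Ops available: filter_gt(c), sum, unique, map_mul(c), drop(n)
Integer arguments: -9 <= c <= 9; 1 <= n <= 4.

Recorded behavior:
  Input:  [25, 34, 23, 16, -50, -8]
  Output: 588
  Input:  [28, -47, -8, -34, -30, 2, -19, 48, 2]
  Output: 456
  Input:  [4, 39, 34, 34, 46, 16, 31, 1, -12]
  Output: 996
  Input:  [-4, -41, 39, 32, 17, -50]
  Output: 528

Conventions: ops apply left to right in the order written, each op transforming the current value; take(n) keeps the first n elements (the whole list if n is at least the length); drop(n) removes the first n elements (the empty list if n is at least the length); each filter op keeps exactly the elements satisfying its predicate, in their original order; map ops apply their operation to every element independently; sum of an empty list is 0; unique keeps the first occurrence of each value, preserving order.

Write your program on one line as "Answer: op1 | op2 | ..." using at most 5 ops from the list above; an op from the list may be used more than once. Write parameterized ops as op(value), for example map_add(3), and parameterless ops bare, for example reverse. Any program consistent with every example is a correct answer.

filter_gt(9) | unique | map_mul(6) | sum

Check, running the answer program on each example:
  [25, 34, 23, 16, -50, -8] -> [25, 34, 23, 16] -> [25, 34, 23, 16] -> [150, 204, 138, 96] -> 588
  [28, -47, -8, -34, -30, 2, -19, 48, 2] -> [28, 48] -> [28, 48] -> [168, 288] -> 456
  [4, 39, 34, 34, 46, 16, 31, 1, -12] -> [39, 34, 34, 46, 16, 31] -> [39, 34, 46, 16, 31] -> [234, 204, 276, 96, 186] -> 996
  [-4, -41, 39, 32, 17, -50] -> [39, 32, 17] -> [39, 32, 17] -> [234, 192, 102] -> 528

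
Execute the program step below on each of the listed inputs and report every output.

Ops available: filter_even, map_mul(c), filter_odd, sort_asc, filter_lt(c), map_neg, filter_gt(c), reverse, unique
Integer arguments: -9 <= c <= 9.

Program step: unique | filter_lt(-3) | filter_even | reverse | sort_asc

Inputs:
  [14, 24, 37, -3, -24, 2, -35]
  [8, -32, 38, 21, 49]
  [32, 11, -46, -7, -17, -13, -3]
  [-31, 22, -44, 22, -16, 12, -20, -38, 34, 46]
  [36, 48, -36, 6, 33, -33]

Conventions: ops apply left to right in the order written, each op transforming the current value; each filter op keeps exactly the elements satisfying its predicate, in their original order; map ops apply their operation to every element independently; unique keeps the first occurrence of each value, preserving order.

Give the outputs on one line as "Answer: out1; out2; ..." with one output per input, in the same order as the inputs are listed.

Execution, op by op:
  [14, 24, 37, -3, -24, 2, -35] -> [14, 24, 37, -3, -24, 2, -35] -> [-24, -35] -> [-24] -> [-24] -> [-24]
  [8, -32, 38, 21, 49] -> [8, -32, 38, 21, 49] -> [-32] -> [-32] -> [-32] -> [-32]
  [32, 11, -46, -7, -17, -13, -3] -> [32, 11, -46, -7, -17, -13, -3] -> [-46, -7, -17, -13] -> [-46] -> [-46] -> [-46]
  [-31, 22, -44, 22, -16, 12, -20, -38, 34, 46] -> [-31, 22, -44, -16, 12, -20, -38, 34, 46] -> [-31, -44, -16, -20, -38] -> [-44, -16, -20, -38] -> [-38, -20, -16, -44] -> [-44, -38, -20, -16]
  [36, 48, -36, 6, 33, -33] -> [36, 48, -36, 6, 33, -33] -> [-36, -33] -> [-36] -> [-36] -> [-36]

[-24]; [-32]; [-46]; [-44, -38, -20, -16]; [-36]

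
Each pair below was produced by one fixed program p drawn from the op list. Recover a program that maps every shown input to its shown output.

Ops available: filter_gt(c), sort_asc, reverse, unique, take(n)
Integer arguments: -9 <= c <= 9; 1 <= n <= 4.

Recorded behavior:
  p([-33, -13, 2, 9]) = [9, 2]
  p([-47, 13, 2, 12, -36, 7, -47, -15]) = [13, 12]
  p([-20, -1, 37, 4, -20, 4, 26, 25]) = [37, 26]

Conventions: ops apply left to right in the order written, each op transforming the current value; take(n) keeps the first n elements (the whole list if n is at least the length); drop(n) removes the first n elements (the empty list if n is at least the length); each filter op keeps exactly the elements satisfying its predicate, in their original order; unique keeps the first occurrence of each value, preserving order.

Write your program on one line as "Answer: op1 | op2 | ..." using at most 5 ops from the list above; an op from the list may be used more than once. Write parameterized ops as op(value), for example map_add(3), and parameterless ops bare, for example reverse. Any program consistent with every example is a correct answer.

reverse | sort_asc | reverse | take(2)

Check, running the answer program on each example:
  [-33, -13, 2, 9] -> [9, 2, -13, -33] -> [-33, -13, 2, 9] -> [9, 2, -13, -33] -> [9, 2]
  [-47, 13, 2, 12, -36, 7, -47, -15] -> [-15, -47, 7, -36, 12, 2, 13, -47] -> [-47, -47, -36, -15, 2, 7, 12, 13] -> [13, 12, 7, 2, -15, -36, -47, -47] -> [13, 12]
  [-20, -1, 37, 4, -20, 4, 26, 25] -> [25, 26, 4, -20, 4, 37, -1, -20] -> [-20, -20, -1, 4, 4, 25, 26, 37] -> [37, 26, 25, 4, 4, -1, -20, -20] -> [37, 26]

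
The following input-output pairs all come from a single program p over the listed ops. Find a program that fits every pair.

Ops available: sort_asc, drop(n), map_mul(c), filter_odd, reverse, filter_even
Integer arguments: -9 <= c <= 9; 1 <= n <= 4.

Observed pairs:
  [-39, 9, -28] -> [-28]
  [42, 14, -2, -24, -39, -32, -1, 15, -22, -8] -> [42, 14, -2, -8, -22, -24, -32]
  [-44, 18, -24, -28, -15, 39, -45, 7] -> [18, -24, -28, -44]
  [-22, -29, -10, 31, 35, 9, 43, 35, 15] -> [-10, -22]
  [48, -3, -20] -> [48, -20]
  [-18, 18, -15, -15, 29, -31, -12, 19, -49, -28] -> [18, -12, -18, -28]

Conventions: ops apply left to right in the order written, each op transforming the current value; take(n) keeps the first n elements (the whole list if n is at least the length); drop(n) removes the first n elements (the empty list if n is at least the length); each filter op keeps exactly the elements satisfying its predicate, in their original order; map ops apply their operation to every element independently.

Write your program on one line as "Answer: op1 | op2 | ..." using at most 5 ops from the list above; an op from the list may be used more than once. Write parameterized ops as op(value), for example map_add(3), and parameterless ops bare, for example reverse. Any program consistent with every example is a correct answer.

reverse | sort_asc | filter_even | reverse

Check, running the answer program on each example:
  [-39, 9, -28] -> [-28, 9, -39] -> [-39, -28, 9] -> [-28] -> [-28]
  [42, 14, -2, -24, -39, -32, -1, 15, -22, -8] -> [-8, -22, 15, -1, -32, -39, -24, -2, 14, 42] -> [-39, -32, -24, -22, -8, -2, -1, 14, 15, 42] -> [-32, -24, -22, -8, -2, 14, 42] -> [42, 14, -2, -8, -22, -24, -32]
  [-44, 18, -24, -28, -15, 39, -45, 7] -> [7, -45, 39, -15, -28, -24, 18, -44] -> [-45, -44, -28, -24, -15, 7, 18, 39] -> [-44, -28, -24, 18] -> [18, -24, -28, -44]
  [-22, -29, -10, 31, 35, 9, 43, 35, 15] -> [15, 35, 43, 9, 35, 31, -10, -29, -22] -> [-29, -22, -10, 9, 15, 31, 35, 35, 43] -> [-22, -10] -> [-10, -22]
  [48, -3, -20] -> [-20, -3, 48] -> [-20, -3, 48] -> [-20, 48] -> [48, -20]
  [-18, 18, -15, -15, 29, -31, -12, 19, -49, -28] -> [-28, -49, 19, -12, -31, 29, -15, -15, 18, -18] -> [-49, -31, -28, -18, -15, -15, -12, 18, 19, 29] -> [-28, -18, -12, 18] -> [18, -12, -18, -28]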